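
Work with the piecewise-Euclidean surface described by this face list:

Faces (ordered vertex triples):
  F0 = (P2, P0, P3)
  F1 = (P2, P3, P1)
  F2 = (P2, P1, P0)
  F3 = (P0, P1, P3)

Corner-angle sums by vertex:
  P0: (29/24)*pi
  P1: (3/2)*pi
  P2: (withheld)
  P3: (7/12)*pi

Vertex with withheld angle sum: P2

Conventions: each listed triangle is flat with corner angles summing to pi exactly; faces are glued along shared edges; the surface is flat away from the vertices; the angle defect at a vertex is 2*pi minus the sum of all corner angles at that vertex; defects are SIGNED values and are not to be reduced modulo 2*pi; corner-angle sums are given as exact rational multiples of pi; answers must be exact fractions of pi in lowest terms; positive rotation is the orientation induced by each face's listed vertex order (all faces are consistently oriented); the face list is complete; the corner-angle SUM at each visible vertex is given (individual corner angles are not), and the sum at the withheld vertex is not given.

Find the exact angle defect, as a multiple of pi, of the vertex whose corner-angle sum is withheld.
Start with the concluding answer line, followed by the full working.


Answer: defect(P2) = (31/24)*pi

V = 4, E = 6, F = 4; chi = V - E + F = 2
Gauss-Bonnet: total defect = 2*pi*chi = 4*pi; visible defects sum to (65/24)*pi


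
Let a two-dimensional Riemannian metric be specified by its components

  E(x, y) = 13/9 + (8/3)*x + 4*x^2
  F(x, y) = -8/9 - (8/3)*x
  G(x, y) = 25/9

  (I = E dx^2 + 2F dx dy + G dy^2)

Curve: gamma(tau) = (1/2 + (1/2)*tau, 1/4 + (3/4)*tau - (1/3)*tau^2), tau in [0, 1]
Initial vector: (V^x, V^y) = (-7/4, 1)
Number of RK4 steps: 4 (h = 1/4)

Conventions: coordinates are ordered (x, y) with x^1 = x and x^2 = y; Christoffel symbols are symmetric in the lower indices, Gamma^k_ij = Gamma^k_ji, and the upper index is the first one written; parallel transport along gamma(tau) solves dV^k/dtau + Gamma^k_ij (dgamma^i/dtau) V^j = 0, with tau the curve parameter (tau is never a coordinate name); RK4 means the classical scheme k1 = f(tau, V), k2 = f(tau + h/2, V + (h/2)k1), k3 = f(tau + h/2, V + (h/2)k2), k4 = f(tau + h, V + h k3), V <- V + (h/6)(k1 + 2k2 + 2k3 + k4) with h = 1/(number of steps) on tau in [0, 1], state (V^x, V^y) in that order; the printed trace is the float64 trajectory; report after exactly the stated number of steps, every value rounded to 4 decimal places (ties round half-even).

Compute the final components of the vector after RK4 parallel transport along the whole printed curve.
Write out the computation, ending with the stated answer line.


gamma'(tau) = (1/2, 3/4 - (2/3)*tau); f(tau, V)^k = -Gamma^k_ij(gamma(tau)) gamma'^i(tau) V^j; h = 1/4; intermediate values shown to 6 dp
curve data and Christoffel symbols at the stage parameters:
  tau = 0.000000: gamma = (0.500000, 0.250000), gamma' = (0.500000, 0.750000); Gamma_xxx = 0.600000, Gamma_xxy = 0.000000, Gamma_xyy = 0.000000, Gamma_yxx = -0.480000, Gamma_yxy = 0.000000, Gamma_yyy = 0.000000
  tau = 0.125000: gamma = (0.562500, 0.338542), gamma' = (0.500000, 0.666667); Gamma_xxx = 0.598434, Gamma_xxy = 0.000000, Gamma_xyy = 0.000000, Gamma_yxx = -0.445346, Gamma_yxy = 0.000000, Gamma_yyy = 0.000000
  tau = 0.250000: gamma = (0.625000, 0.416667), gamma' = (0.500000, 0.583333); Gamma_xxx = 0.594187, Gamma_xxy = 0.000000, Gamma_xyy = 0.000000, Gamma_yxx = -0.413348, Gamma_yxy = 0.000000, Gamma_yyy = 0.000000
  tau = 0.375000: gamma = (0.687500, 0.484375), gamma' = (0.500000, 0.500000); Gamma_xxx = 0.587853, Gamma_xxy = 0.000000, Gamma_xyy = 0.000000, Gamma_yxx = -0.383904, Gamma_yxy = 0.000000, Gamma_yyy = 0.000000
  tau = 0.500000: gamma = (0.750000, 0.541667), gamma' = (0.500000, 0.416667); Gamma_xxx = 0.579926, Gamma_xxy = 0.000000, Gamma_xyy = 0.000000, Gamma_yxx = -0.356877, Gamma_yxy = 0.000000, Gamma_yyy = 0.000000
  tau = 0.625000: gamma = (0.812500, 0.588542), gamma' = (0.500000, 0.333333); Gamma_xxx = 0.570811, Gamma_xxy = 0.000000, Gamma_xyy = 0.000000, Gamma_yxx = -0.332108, Gamma_yxy = 0.000000, Gamma_yyy = 0.000000
  tau = 0.750000: gamma = (0.875000, 0.625000), gamma' = (0.500000, 0.250000); Gamma_xxx = 0.560838, Gamma_xxy = 0.000000, Gamma_xyy = 0.000000, Gamma_yxx = -0.309428, Gamma_yxy = 0.000000, Gamma_yyy = 0.000000
  tau = 0.875000: gamma = (0.937500, 0.651042), gamma' = (0.500000, 0.166667); Gamma_xxx = 0.550273, Gamma_xxy = 0.000000, Gamma_xyy = 0.000000, Gamma_yxx = -0.288668, Gamma_yxy = 0.000000, Gamma_yyy = 0.000000
  tau = 1.000000: gamma = (1.000000, 0.666667), gamma' = (0.500000, 0.083333); Gamma_xxx = 0.539326, Gamma_xxy = 0.000000, Gamma_xyy = 0.000000, Gamma_yxx = -0.269663, Gamma_yxy = 0.000000, Gamma_yyy = 0.000000
step 0: V^x = -1.7500, V^y = 1.0000
step 1: k1 = (0.525000, -0.420000), k2 = (0.503994, -0.375065), k3 = (0.504780, -0.375650), k4 = (0.482422, -0.335598); V <- V + (h/6)(k1 + 2k2 + 2k3 + k4): V^x = -1.6240, V^y = 0.9060
step 2: k1 = (0.482468, -0.335630), k2 = (0.459599, -0.300146), k3 = (0.460439, -0.300695), k4 = (0.437510, -0.269237); V <- V + (h/6)(k1 + 2k2 + 2k3 + k4): V^x = -1.5090, V^y = 0.8307
step 3: k1 = (0.437542, -0.269256), k2 = (0.415055, -0.241487), k3 = (0.415857, -0.241953), k4 = (0.393987, -0.217372); V <- V + (h/6)(k1 + 2k2 + 2k3 + k4): V^x = -1.4051, V^y = 0.7701
step 4: k1 = (0.394008, -0.217384), k2 = (0.373034, -0.195690), k3 = (0.373756, -0.196069), k4 = (0.353698, -0.176849); V <- V + (h/6)(k1 + 2k2 + 2k3 + k4): V^x = -1.3117, V^y = 0.7210

Answer: V^x = -1.3117, V^y = 0.7210


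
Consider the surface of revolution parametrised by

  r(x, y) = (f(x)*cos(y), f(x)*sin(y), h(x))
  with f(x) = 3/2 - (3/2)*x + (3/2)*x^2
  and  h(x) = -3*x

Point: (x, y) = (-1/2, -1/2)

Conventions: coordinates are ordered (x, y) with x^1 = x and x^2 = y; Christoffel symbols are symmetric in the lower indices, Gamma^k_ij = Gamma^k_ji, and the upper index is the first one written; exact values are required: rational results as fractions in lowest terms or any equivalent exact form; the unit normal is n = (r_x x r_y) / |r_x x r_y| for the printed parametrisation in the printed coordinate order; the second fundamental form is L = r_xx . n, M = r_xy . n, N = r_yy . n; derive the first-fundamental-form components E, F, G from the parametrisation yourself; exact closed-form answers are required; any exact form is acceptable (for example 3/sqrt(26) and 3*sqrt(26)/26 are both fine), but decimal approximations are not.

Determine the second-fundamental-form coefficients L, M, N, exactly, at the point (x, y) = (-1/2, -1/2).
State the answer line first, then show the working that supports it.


Answer: L = 3*sqrt(2)/2, M = 0, N = -21*sqrt(2)/16

f = 21/8, f' = -3, f'' = 3, h' = -3, h'' = 0
E = 18, F = 0, G = 441/64; answer radicand W^2 = 18
unnormalised second-form numerators: l = 9, m = 0, n = -63/8; L = l/sqrt(18), and similarly M = m/sqrt(W^2), N = n/sqrt(W^2)


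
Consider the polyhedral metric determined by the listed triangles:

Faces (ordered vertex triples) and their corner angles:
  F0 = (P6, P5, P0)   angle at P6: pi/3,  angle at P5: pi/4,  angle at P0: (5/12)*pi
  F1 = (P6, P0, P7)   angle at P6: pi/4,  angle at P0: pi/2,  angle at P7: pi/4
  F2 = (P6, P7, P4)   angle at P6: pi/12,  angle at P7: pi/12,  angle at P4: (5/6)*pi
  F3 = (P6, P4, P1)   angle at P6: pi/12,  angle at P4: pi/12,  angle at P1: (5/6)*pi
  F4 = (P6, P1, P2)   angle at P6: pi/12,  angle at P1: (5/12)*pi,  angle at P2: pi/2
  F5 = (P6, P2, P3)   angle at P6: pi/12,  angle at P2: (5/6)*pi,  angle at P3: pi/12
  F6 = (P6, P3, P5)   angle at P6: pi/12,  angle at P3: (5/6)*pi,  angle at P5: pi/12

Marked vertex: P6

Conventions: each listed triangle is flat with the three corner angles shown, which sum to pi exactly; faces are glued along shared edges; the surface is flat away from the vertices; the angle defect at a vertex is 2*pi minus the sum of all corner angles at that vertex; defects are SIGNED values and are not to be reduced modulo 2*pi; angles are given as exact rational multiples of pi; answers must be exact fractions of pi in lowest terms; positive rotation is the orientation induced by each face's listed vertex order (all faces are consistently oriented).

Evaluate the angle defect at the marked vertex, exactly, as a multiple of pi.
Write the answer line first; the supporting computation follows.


Answer: defect(P6) = pi

Sum of corner angles at P6: pi
defect = 2*pi - pi


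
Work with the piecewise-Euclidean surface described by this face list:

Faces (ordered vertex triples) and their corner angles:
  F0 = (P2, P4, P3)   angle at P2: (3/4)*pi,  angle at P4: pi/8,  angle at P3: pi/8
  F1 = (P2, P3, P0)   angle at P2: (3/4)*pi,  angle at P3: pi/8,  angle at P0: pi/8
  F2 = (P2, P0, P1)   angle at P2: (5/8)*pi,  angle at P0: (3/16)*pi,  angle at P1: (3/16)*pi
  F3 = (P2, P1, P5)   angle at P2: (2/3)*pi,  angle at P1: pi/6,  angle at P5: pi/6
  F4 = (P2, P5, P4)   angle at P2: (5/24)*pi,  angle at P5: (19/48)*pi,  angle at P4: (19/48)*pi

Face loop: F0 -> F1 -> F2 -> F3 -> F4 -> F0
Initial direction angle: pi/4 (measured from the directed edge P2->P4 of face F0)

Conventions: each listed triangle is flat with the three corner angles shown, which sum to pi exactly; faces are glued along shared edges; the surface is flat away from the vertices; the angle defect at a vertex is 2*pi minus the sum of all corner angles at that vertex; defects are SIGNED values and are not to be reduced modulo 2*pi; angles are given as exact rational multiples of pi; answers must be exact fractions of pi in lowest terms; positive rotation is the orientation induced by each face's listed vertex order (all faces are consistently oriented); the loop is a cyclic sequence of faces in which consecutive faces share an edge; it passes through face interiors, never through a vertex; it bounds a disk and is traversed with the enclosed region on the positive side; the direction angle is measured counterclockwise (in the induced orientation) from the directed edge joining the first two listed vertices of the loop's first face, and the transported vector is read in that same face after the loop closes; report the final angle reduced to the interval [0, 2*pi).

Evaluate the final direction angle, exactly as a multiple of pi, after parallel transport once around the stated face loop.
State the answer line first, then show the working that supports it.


Answer: final direction angle = (5/4)*pi

enclosed vertex P2: corner angles sum to 3*pi, defect = 2*pi - 3*pi = -pi
holonomy = initial angle + sum of enclosed defects (mod 2*pi), positive in the induced orientation
final angle = pi/4 - pi = (5/4)*pi (mod 2*pi)


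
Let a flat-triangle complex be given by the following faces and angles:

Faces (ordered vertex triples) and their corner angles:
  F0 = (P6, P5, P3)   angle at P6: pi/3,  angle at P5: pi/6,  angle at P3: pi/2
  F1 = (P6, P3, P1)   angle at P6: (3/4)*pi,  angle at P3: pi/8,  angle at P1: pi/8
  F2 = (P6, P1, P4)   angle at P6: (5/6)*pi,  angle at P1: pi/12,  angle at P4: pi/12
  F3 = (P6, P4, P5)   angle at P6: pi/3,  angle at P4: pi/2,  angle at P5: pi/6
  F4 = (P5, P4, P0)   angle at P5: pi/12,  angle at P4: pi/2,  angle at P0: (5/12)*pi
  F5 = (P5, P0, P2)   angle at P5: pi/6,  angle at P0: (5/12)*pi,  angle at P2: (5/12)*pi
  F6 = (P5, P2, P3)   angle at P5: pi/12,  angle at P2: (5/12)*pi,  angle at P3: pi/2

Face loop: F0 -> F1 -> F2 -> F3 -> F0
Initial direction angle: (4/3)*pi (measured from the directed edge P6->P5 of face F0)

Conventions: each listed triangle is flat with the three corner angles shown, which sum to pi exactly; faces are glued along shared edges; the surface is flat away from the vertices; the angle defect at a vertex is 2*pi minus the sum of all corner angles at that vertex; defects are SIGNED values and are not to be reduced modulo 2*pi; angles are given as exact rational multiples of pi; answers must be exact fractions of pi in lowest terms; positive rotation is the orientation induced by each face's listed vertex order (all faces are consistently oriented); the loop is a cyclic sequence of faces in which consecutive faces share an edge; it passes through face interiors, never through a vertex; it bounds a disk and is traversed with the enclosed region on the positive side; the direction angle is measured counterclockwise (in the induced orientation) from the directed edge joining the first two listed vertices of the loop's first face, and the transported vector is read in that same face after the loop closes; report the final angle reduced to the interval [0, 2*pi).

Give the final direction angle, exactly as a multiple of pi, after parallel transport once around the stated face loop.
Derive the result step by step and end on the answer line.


enclosed vertex P6: corner angles sum to (9/4)*pi, defect = 2*pi - (9/4)*pi = -pi/4
adding the enclosed defects to the starting angle (mod 2*pi, induced orientation) gives the holonomy
final angle = (4/3)*pi - pi/4 = (13/12)*pi (mod 2*pi)

Answer: final direction angle = (13/12)*pi


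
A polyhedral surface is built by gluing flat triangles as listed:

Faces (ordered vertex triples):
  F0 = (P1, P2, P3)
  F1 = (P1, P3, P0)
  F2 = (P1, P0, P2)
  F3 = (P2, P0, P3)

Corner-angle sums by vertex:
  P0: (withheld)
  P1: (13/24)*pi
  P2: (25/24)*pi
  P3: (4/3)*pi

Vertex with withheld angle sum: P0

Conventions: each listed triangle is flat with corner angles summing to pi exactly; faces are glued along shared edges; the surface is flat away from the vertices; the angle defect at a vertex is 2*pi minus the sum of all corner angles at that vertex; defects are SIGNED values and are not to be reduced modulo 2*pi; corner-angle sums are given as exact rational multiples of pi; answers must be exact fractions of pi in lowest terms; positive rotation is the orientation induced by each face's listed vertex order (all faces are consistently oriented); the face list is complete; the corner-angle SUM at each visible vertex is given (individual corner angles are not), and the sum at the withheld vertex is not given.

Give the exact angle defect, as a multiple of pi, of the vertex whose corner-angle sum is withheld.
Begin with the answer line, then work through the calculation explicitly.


Answer: defect(P0) = (11/12)*pi

V = 4, E = 6, F = 4; chi = V - E + F = 2
Gauss-Bonnet: total defect = 2*pi*chi = 4*pi; visible defects sum to (37/12)*pi


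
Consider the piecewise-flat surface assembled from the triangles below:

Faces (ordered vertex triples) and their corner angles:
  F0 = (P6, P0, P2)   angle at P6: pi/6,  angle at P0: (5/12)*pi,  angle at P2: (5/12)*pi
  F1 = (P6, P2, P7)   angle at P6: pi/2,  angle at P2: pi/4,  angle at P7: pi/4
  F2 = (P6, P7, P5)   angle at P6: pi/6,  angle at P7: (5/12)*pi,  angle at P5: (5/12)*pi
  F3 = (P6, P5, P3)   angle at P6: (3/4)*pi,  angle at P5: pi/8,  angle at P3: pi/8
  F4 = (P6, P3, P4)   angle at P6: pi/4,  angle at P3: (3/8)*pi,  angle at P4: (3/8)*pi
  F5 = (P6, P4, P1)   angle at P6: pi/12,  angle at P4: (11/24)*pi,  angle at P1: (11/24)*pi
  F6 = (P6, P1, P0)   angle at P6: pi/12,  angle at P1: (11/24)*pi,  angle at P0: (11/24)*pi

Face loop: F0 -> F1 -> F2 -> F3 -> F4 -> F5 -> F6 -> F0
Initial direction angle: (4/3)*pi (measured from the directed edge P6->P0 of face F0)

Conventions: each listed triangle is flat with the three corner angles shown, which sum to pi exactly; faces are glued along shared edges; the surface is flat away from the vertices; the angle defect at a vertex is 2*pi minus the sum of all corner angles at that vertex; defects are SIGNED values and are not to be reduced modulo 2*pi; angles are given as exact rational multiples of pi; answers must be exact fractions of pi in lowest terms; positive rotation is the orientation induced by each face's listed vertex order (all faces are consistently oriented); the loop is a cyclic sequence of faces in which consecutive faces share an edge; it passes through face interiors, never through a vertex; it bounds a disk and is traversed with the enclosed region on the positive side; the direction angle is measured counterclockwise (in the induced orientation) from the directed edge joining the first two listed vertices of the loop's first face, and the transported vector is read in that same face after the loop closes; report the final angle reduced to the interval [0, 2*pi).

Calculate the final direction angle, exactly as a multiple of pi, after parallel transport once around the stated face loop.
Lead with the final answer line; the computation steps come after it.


Answer: final direction angle = (4/3)*pi

enclosed vertex P6: corner angles sum to 2*pi, defect = 2*pi - 2*pi = 0
summing the enclosed defects onto the initial angle, mod 2*pi in the induced orientation:
final angle = (4/3)*pi + 0 = (4/3)*pi (mod 2*pi)


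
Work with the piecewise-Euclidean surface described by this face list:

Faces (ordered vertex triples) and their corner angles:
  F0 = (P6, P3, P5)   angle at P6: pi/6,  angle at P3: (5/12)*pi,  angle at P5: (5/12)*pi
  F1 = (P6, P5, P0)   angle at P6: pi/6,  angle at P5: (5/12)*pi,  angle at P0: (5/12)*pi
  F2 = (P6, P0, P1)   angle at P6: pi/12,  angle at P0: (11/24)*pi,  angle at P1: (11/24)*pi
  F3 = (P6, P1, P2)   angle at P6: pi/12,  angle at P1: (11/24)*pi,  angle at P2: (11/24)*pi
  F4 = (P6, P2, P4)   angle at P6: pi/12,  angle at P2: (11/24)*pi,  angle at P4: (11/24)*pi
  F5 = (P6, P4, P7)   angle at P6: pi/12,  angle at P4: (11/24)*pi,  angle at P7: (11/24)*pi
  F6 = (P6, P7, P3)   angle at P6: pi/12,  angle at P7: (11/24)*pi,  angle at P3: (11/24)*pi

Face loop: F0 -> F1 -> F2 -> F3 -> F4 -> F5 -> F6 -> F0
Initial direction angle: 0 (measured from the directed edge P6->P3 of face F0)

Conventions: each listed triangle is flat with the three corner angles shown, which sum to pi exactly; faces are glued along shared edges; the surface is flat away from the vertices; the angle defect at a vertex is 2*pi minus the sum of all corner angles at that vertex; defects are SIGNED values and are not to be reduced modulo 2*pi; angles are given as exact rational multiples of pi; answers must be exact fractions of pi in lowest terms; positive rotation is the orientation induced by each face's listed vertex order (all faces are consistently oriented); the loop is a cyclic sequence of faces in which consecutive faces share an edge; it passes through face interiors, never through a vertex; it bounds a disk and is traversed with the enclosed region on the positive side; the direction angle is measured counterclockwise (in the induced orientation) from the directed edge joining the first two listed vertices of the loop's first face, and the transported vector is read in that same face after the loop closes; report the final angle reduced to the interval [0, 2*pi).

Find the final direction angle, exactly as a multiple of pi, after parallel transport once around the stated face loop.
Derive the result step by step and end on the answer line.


enclosed vertex P6: corner angles sum to (3/4)*pi, defect = 2*pi - (3/4)*pi = (5/4)*pi
adding the enclosed defects to the starting angle (mod 2*pi, induced orientation) gives the holonomy
final angle = 0 + (5/4)*pi = (5/4)*pi (mod 2*pi)

Answer: final direction angle = (5/4)*pi


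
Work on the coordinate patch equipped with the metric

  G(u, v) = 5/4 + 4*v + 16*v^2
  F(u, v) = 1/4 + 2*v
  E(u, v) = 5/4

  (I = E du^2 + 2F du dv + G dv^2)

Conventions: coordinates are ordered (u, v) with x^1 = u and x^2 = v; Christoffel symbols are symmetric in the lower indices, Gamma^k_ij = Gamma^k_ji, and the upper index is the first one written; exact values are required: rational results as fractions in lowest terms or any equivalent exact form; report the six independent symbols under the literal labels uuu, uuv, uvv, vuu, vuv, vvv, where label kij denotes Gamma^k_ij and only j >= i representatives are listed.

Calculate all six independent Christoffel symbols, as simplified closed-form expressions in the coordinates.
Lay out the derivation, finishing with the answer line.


E = 5/4; F = 1/4 + 2*v; G = 5/4 + 4*v + 16*v^2
Gamma^k_ij = (1/2) g^{kl} (d_i g_jl + d_j g_il - d_l g_ij), with g^inv = (1/(EG-F^2)) [[G, -F], [-F, E]]
first partials: E_u = 0, E_v = 0, F_u = 0, F_v = 2, G_u = 0, G_v = 4 + 32*v
D = EG - F^2 = 3/2 + 4*v + 16*v^2
expanded: Gamma^u_uu = (G E_u - 2F F_u + F E_v)/(2D), Gamma^u_uv = (G E_v - F G_u)/(2D), Gamma^u_vv = (2G F_v - G G_u - F G_v)/(2D), Gamma^v_uu = (2E F_u - E E_v - F E_u)/(2D), Gamma^v_uv = (E G_u - F E_v)/(2D), Gamma^v_vv = (E G_v - 2F F_v + F G_u)/(2D); substitute and cancel common factors

Answer: Gamma_uuu = 0, Gamma_uuv = 0, Gamma_uvv = 4/(32*v^2 + 8*v + 3), Gamma_vuu = 0, Gamma_vuv = 0, Gamma_vvv = (32*v + 4)/(32*v^2 + 8*v + 3)


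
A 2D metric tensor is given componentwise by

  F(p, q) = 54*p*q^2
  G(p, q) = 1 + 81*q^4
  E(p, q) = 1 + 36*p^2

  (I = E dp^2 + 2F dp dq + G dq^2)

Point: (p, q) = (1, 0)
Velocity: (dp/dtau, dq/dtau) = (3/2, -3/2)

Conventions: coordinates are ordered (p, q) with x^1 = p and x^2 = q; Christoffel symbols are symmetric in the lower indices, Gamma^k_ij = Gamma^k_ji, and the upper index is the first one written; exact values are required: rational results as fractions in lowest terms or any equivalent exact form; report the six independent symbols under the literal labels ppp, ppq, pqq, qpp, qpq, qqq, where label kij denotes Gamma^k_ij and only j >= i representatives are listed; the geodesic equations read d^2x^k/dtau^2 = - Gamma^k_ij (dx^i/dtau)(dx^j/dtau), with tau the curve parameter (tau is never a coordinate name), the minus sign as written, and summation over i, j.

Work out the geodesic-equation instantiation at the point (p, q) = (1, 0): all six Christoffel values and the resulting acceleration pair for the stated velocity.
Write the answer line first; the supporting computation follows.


Answer: Gamma_ppp = 36/37, Gamma_ppq = 0, Gamma_pqq = 0, Gamma_qpp = 0, Gamma_qpq = 0, Gamma_qqq = 0; accelerations (d^2p/dtau^2, d^2q/dtau^2) = (-81/37, 0)

E = 37, F = 0, G = 1 at the point
E_p = 72, E_q = 0, F_p = 0, F_q = 0, G_p = 0, G_q = 0
EG - F^2 = 37;  g^inv = (1/37) * [[1, 0], [0, 37]]
first-kind symbols [ij,l] = (1/2)(d_i g_jl + d_j g_il - d_l g_ij): [pp,p] = E_p/2 = 36, [pp,q] = F_p - E_q/2 = 0, [pq,p] = E_q/2 = 0, [pq,q] = G_p/2 = 0, [qq,p] = F_q - G_p/2 = 0, [qq,q] = G_q/2 = 0
Gamma^p_ij = (G*[ij,p] - F*[ij,q])/(EG - F^2), Gamma^q_ij = (E*[ij,q] - F*[ij,p])/(EG - F^2)
Gamma_ppp = 36/37, Gamma_ppq = 0, Gamma_pqq = 0, Gamma_qpp = 0, Gamma_qpq = 0, Gamma_qqq = 0
d^2p/dtau^2 = -(Gamma_ppp*(3/2)^2 + 2*Gamma_ppq*(3/2)*(-3/2) + Gamma_pqq*(-3/2)^2) = -81/37
d^2q/dtau^2 = -(Gamma_qpp*(3/2)^2 + 2*Gamma_qpq*(3/2)*(-3/2) + Gamma_qqq*(-3/2)^2) = 0


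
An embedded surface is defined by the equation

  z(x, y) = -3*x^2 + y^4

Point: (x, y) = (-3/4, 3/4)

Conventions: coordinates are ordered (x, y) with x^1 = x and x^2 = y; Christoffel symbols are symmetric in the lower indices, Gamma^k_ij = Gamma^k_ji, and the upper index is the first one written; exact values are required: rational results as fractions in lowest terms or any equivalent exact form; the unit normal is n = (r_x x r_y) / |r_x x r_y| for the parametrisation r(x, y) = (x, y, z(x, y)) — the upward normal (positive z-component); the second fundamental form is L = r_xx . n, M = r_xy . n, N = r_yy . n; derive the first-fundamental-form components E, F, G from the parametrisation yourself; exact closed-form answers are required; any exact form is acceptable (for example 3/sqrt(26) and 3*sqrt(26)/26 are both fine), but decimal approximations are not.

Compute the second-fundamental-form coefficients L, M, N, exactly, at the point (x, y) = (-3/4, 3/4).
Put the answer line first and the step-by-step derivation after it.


Answer: L = -96*sqrt(6169)/6169, M = 0, N = 108*sqrt(6169)/6169

z_x = 9/2, z_y = 27/16, z_xx = -6, z_xy = 0, z_yy = 27/4
E = 85/4, F = 243/32, G = 985/256; answer radicand W^2 = 6169/256
unnormalised second-form numerators: l = -6, m = 0, n = 27/4; L = l/sqrt(6169/256), and similarly M = m/sqrt(W^2), N = n/sqrt(W^2)


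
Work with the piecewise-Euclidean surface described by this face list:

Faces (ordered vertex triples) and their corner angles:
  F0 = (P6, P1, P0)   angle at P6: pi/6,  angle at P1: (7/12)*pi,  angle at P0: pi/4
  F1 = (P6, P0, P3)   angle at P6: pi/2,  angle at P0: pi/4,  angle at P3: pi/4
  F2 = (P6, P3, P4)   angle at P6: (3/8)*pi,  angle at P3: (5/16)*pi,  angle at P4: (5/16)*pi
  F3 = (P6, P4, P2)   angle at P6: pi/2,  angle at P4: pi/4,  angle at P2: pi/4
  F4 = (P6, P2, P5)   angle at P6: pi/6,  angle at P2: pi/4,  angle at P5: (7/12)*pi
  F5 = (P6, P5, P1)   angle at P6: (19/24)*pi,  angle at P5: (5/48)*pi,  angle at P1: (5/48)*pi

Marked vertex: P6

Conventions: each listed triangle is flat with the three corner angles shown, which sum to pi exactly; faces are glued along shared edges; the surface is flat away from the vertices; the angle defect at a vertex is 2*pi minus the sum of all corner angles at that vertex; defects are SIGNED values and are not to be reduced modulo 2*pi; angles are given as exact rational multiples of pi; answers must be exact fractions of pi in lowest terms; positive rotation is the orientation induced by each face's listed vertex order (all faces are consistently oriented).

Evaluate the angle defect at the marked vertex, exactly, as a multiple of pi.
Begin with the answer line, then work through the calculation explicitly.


Answer: defect(P6) = -pi/2

Sum of corner angles at P6: (5/2)*pi
defect = 2*pi - (5/2)*pi


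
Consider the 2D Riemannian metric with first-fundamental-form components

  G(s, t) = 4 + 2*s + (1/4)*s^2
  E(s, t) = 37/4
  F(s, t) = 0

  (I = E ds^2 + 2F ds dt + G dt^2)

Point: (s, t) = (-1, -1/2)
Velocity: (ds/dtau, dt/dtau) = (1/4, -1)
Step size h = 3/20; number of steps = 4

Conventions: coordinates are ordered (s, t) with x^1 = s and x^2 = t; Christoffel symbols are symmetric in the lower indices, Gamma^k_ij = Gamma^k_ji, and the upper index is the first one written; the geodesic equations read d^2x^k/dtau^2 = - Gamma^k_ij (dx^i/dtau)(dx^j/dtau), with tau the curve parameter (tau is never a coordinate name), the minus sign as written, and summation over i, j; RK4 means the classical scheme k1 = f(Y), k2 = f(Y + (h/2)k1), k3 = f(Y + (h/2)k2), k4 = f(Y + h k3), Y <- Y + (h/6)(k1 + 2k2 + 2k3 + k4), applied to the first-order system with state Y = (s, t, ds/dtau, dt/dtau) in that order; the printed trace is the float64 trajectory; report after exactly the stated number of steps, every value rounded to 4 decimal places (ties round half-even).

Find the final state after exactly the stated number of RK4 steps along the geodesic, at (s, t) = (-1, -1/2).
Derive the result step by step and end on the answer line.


f(Y) = (ds/dtau, dt/dtau, -Gamma^s_ij Y'^i Y'^j, -Gamma^t_ij Y'^i Y'^j) with the Gammas evaluated at the stage position; h = 0.150000; intermediate values shown to 6 dp
step 0: s = -1.0000, t = -0.5000, ds/dtau = 0.2500, dt/dtau = -1.0000
step 1:
  k1: at (s, t) = (-1.000000, -0.500000), (ds/dtau, dt/dtau) = (0.250000, -1.000000); Gamma_sss = 0.000000, Gamma_sst = 0.000000, Gamma_stt = -0.081081, Gamma_tss = 0.000000, Gamma_tst = 0.333333, Gamma_ttt = 0.000000; k1 = (0.250000, -1.000000, 0.081081, 0.166667)
  k2: at (s, t) = (-0.981250, -0.575000), (ds/dtau, dt/dtau) = (0.256081, -0.987500); Gamma_sss = 0.000000, Gamma_sst = 0.000000, Gamma_stt = -0.081588, Gamma_tss = 0.000000, Gamma_tst = 0.331263, Gamma_ttt = 0.000000; k2 = (0.256081, -0.987500, 0.079561, 0.167540)
  k3: at (s, t) = (-0.980794, -0.574063), (ds/dtau, dt/dtau) = (0.255967, -0.987435); Gamma_sss = 0.000000, Gamma_sst = 0.000000, Gamma_stt = -0.081600, Gamma_tss = 0.000000, Gamma_tst = 0.331213, Gamma_ttt = 0.000000; k3 = (0.255967, -0.987435, 0.079562, 0.167429)
  k4: at (s, t) = (-0.961605, -0.648115), (ds/dtau, dt/dtau) = (0.261934, -0.974886); Gamma_sss = 0.000000, Gamma_sst = 0.000000, Gamma_stt = -0.082119, Gamma_tss = 0.000000, Gamma_tst = 0.329121, Gamma_ttt = 0.000000; k4 = (0.261934, -0.974886, 0.078046, 0.168086)
  Y <- Y + (h/6)(k1 + 2k2 + 2k3 + k4): s = -0.9616, t = -0.6481, ds/dtau = 0.2619, dt/dtau = -0.9749
step 2:
  k1: at (s, t) = (-0.961599, -0.648119), (ds/dtau, dt/dtau) = (0.261934, -0.974883); Gamma_sss = 0.000000, Gamma_sst = 0.000000, Gamma_stt = -0.082119, Gamma_tss = 0.000000, Gamma_tst = 0.329121, Gamma_ttt = 0.000000; k1 = (0.261934, -0.974883, 0.078046, 0.168085)
  k2: at (s, t) = (-0.941954, -0.721235), (ds/dtau, dt/dtau) = (0.267788, -0.962276); Gamma_sss = 0.000000, Gamma_sst = 0.000000, Gamma_stt = -0.082650, Gamma_tss = 0.000000, Gamma_tst = 0.327006, Gamma_ttt = 0.000000; k2 = (0.267788, -0.962276, 0.076532, 0.168530)
  k3: at (s, t) = (-0.941515, -0.720290), (ds/dtau, dt/dtau) = (0.267674, -0.962243); Gamma_sss = 0.000000, Gamma_sst = 0.000000, Gamma_stt = -0.082662, Gamma_tss = 0.000000, Gamma_tst = 0.326959, Gamma_ttt = 0.000000; k3 = (0.267674, -0.962243, 0.076537, 0.168428)
  k4: at (s, t) = (-0.921448, -0.792455), (ds/dtau, dt/dtau) = (0.273415, -0.949619); Gamma_sss = 0.000000, Gamma_sst = 0.000000, Gamma_stt = -0.083204, Gamma_tss = 0.000000, Gamma_tst = 0.324828, Gamma_ttt = 0.000000; k4 = (0.273415, -0.949619, 0.075031, 0.168677)
  Y <- Y + (h/6)(k1 + 2k2 + 2k3 + k4): s = -0.9214, t = -0.7925, ds/dtau = 0.2734, dt/dtau = -0.9496
step 3:
  k1: at (s, t) = (-0.921442, -0.792457), (ds/dtau, dt/dtau) = (0.273415, -0.949616); Gamma_sss = 0.000000, Gamma_sst = 0.000000, Gamma_stt = -0.083204, Gamma_tss = 0.000000, Gamma_tst = 0.324827, Gamma_ttt = 0.000000; k1 = (0.273415, -0.949616, 0.075031, 0.168676)
  k2: at (s, t) = (-0.900936, -0.863679), (ds/dtau, dt/dtau) = (0.279042, -0.936965); Gamma_sss = 0.000000, Gamma_sst = 0.000000, Gamma_stt = -0.083758, Gamma_tss = 0.000000, Gamma_tst = 0.322678, Gamma_ttt = 0.000000; k2 = (0.279042, -0.936965, 0.073532, 0.168730)
  k3: at (s, t) = (-0.900514, -0.862730), (ds/dtau, dt/dtau) = (0.278930, -0.936961); Gamma_sss = 0.000000, Gamma_sst = 0.000000, Gamma_stt = -0.083770, Gamma_tss = 0.000000, Gamma_tst = 0.322634, Gamma_ttt = 0.000000; k3 = (0.278930, -0.936961, 0.073541, 0.168638)
  k4: at (s, t) = (-0.879603, -0.933002), (ds/dtau, dt/dtau) = (0.284446, -0.924320); Gamma_sss = 0.000000, Gamma_sst = 0.000000, Gamma_stt = -0.084335, Gamma_tss = 0.000000, Gamma_tst = 0.320472, Gamma_ttt = 0.000000; k4 = (0.284446, -0.924320, 0.072053, 0.168516)
  Y <- Y + (h/6)(k1 + 2k2 + 2k3 + k4): s = -0.8796, t = -0.9330, ds/dtau = 0.2844, dt/dtau = -0.9243
step 4:
  k1: at (s, t) = (-0.879597, -0.933002), (ds/dtau, dt/dtau) = (0.284445, -0.924318); Gamma_sss = 0.000000, Gamma_sst = 0.000000, Gamma_stt = -0.084335, Gamma_tss = 0.000000, Gamma_tst = 0.320471, Gamma_ttt = 0.000000; k1 = (0.284445, -0.924318, 0.072053, 0.168515)
  k2: at (s, t) = (-0.858264, -1.002326), (ds/dtau, dt/dtau) = (0.289849, -0.911679); Gamma_sss = 0.000000, Gamma_sst = 0.000000, Gamma_stt = -0.084912, Gamma_tss = 0.000000, Gamma_tst = 0.318295, Gamma_ttt = 0.000000; k2 = (0.289849, -0.911679, 0.070575, 0.168219)
  k3: at (s, t) = (-0.857859, -1.001378), (ds/dtau, dt/dtau) = (0.289739, -0.911701); Gamma_sss = 0.000000, Gamma_sst = 0.000000, Gamma_stt = -0.084923, Gamma_tss = 0.000000, Gamma_tst = 0.318254, Gamma_ttt = 0.000000; k3 = (0.289739, -0.911701, 0.070588, 0.168137)
  k4: at (s, t) = (-0.836137, -1.069757), (ds/dtau, dt/dtau) = (0.295034, -0.899097); Gamma_sss = 0.000000, Gamma_sst = 0.000000, Gamma_stt = -0.085510, Gamma_tss = 0.000000, Gamma_tst = 0.316069, Gamma_ttt = 0.000000; k4 = (0.295034, -0.899097, 0.069124, 0.167684)
  Y <- Y + (h/6)(k1 + 2k2 + 2k3 + k4): s = -0.8361, t = -1.0698, ds/dtau = 0.2950, dt/dtau = -0.8991

Answer: s = -0.8361, t = -1.0698, ds/dtau = 0.2950, dt/dtau = -0.8991


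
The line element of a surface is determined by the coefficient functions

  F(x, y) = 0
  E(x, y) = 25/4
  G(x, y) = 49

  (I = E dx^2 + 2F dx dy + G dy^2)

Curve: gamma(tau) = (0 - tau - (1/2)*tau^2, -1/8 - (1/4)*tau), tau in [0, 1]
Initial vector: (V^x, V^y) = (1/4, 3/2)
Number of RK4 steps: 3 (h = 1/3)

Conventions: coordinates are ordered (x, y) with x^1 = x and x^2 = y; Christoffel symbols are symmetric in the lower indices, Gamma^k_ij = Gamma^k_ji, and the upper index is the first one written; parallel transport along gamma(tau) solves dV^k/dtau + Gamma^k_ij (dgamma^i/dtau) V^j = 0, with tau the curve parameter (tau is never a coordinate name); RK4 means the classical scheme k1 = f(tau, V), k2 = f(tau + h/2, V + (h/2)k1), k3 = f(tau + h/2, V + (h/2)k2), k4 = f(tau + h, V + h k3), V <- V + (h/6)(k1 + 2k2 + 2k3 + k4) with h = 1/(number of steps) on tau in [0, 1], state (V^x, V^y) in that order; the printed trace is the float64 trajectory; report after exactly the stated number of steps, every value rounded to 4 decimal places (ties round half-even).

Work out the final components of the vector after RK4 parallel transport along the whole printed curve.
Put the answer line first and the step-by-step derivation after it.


Answer: V^x = 0.2500, V^y = 1.5000

gamma'(tau) = (-1 - tau, -1/4); f(tau, V)^k = -Gamma^k_ij(gamma(tau)) gamma'^i(tau) V^j; h = 1/3; intermediate values shown to 6 dp
curve data and Christoffel symbols at the stage parameters:
  tau = 0.000000: gamma = (0.000000, -0.125000), gamma' = (-1.000000, -0.250000); Gamma_xxx = 0.000000, Gamma_xxy = 0.000000, Gamma_xyy = 0.000000, Gamma_yxx = 0.000000, Gamma_yxy = 0.000000, Gamma_yyy = 0.000000
  tau = 0.166667: gamma = (-0.180556, -0.166667), gamma' = (-1.166667, -0.250000); Gamma_xxx = 0.000000, Gamma_xxy = 0.000000, Gamma_xyy = 0.000000, Gamma_yxx = 0.000000, Gamma_yxy = 0.000000, Gamma_yyy = 0.000000
  tau = 0.333333: gamma = (-0.388889, -0.208333), gamma' = (-1.333333, -0.250000); Gamma_xxx = 0.000000, Gamma_xxy = 0.000000, Gamma_xyy = 0.000000, Gamma_yxx = 0.000000, Gamma_yxy = 0.000000, Gamma_yyy = 0.000000
  tau = 0.500000: gamma = (-0.625000, -0.250000), gamma' = (-1.500000, -0.250000); Gamma_xxx = 0.000000, Gamma_xxy = 0.000000, Gamma_xyy = 0.000000, Gamma_yxx = 0.000000, Gamma_yxy = 0.000000, Gamma_yyy = 0.000000
  tau = 0.666667: gamma = (-0.888889, -0.291667), gamma' = (-1.666667, -0.250000); Gamma_xxx = 0.000000, Gamma_xxy = 0.000000, Gamma_xyy = 0.000000, Gamma_yxx = 0.000000, Gamma_yxy = 0.000000, Gamma_yyy = 0.000000
  tau = 0.833333: gamma = (-1.180556, -0.333333), gamma' = (-1.833333, -0.250000); Gamma_xxx = 0.000000, Gamma_xxy = 0.000000, Gamma_xyy = 0.000000, Gamma_yxx = 0.000000, Gamma_yxy = 0.000000, Gamma_yyy = 0.000000
  tau = 1.000000: gamma = (-1.500000, -0.375000), gamma' = (-2.000000, -0.250000); Gamma_xxx = 0.000000, Gamma_xxy = 0.000000, Gamma_xyy = 0.000000, Gamma_yxx = 0.000000, Gamma_yxy = 0.000000, Gamma_yyy = 0.000000
step 0: V^x = 0.2500, V^y = 1.5000
step 1: k1 = (0.000000, 0.000000), k2 = (0.000000, 0.000000), k3 = (0.000000, 0.000000), k4 = (0.000000, 0.000000); V <- V + (h/6)(k1 + 2k2 + 2k3 + k4): V^x = 0.2500, V^y = 1.5000
step 2: k1 = (0.000000, 0.000000), k2 = (0.000000, 0.000000), k3 = (0.000000, 0.000000), k4 = (0.000000, 0.000000); V <- V + (h/6)(k1 + 2k2 + 2k3 + k4): V^x = 0.2500, V^y = 1.5000
step 3: k1 = (0.000000, 0.000000), k2 = (0.000000, 0.000000), k3 = (0.000000, 0.000000), k4 = (0.000000, 0.000000); V <- V + (h/6)(k1 + 2k2 + 2k3 + k4): V^x = 0.2500, V^y = 1.5000


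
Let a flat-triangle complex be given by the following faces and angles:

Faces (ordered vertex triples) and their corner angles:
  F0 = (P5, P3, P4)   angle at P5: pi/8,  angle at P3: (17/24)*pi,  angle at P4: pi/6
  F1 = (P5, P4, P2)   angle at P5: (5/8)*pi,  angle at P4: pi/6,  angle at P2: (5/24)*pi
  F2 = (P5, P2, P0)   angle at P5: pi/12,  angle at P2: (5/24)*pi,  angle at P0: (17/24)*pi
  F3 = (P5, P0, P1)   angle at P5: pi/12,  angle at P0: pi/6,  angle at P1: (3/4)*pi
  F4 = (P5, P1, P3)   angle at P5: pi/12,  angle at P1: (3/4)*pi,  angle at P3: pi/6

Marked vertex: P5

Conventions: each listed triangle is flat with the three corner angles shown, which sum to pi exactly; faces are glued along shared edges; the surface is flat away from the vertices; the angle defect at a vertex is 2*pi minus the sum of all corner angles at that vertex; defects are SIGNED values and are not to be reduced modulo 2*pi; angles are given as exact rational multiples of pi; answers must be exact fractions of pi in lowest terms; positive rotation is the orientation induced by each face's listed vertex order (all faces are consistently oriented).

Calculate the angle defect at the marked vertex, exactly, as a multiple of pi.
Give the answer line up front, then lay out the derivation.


Answer: defect(P5) = pi

Sum of corner angles at P5: pi
defect = 2*pi - pi


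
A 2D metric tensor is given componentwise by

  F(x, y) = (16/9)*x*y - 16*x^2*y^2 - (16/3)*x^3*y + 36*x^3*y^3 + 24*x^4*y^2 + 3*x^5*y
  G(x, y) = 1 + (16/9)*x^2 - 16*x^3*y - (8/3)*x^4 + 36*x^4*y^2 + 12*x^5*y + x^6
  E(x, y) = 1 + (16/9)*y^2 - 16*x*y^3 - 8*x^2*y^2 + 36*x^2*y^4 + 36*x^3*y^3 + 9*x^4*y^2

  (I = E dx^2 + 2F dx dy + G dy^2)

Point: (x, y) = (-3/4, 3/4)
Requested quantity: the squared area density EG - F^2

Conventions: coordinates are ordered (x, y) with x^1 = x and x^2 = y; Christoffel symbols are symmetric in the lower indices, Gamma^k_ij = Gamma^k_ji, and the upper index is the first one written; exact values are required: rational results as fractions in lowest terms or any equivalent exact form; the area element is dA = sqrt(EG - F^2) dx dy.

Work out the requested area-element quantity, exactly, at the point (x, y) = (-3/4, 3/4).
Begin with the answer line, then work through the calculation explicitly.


Answer: EG - F^2 = 32361/2048

E = 25121/4096, F = -28855/4096, G = 43697/4096; EG - F^2 = 32361/2048


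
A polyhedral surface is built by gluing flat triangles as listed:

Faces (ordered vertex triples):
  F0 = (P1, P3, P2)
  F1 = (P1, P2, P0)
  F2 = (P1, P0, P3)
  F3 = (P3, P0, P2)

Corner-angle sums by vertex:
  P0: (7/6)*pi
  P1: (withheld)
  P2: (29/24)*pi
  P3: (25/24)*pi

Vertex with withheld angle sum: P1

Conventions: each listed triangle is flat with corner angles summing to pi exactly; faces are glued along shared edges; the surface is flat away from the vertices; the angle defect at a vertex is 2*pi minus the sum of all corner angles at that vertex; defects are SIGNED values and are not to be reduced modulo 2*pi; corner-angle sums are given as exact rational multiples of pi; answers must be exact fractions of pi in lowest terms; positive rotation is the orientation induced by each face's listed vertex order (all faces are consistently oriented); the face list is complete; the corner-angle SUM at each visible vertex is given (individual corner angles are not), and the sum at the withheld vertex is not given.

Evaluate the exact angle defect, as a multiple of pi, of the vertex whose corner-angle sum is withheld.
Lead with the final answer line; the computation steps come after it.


Answer: defect(P1) = (17/12)*pi

V = 4, E = 6, F = 4; chi = V - E + F = 2
Gauss-Bonnet: total defect = 2*pi*chi = 4*pi; visible defects sum to (31/12)*pi


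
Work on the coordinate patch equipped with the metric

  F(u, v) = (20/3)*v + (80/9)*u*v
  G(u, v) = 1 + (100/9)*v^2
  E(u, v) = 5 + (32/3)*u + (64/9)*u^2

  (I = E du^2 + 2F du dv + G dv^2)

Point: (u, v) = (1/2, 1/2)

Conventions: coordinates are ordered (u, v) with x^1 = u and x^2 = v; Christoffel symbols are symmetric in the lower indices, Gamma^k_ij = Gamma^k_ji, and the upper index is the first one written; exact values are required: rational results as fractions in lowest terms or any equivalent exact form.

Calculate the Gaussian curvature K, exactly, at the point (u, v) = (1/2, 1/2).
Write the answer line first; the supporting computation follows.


Answer: K = 180/4489

E = 109/9, F = 50/9, G = 34/9, EG - F^2 = 134/9 at the point
E_u = 160/9, E_v = 0, F_u = 40/9, F_v = 100/9, G_u = 0, G_v = 100/9
E_vv = 0, F_uv = 80/9, G_uu = 0
By Brioschi, K is (det M1 - det M2) divided by (EG - F^2) squared.
M1 = [[-E_vv/2 + F_uv - G_uu/2, E_u/2, F_u - E_v/2], [F_v - G_u/2, E, F], [G_v/2, F, G]] = [[80/9, 80/9, 40/9], [100/9, 109/9, 50/9], [50/9, 50/9, 34/9]]; det M1 = 80/9
M2 = [[0, E_v/2, G_u/2], [E_v/2, E, F], [G_u/2, F, G]] = [[0, 0, 0], [0, 109/9, 50/9], [0, 50/9, 34/9]]; det M2 = 0
det M1 - det M2 = 80/9; K = 80/9 / (134/9)^2 = 180/4489


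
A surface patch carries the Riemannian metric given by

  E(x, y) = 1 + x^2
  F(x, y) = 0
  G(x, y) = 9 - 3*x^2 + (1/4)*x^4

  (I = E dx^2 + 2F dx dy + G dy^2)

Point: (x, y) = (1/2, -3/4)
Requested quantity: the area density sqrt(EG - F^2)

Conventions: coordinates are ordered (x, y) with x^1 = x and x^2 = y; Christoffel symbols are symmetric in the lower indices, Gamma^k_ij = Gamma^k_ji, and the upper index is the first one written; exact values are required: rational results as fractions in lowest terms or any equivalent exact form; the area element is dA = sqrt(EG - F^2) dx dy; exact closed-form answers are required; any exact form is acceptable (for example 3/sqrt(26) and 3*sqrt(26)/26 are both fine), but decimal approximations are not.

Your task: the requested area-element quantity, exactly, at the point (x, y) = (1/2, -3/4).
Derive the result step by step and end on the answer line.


E = 5/4, F = 0, G = 529/64; EG - F^2 = 2645/256

Answer: sqrt(EG - F^2) = 23*sqrt(5)/16
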